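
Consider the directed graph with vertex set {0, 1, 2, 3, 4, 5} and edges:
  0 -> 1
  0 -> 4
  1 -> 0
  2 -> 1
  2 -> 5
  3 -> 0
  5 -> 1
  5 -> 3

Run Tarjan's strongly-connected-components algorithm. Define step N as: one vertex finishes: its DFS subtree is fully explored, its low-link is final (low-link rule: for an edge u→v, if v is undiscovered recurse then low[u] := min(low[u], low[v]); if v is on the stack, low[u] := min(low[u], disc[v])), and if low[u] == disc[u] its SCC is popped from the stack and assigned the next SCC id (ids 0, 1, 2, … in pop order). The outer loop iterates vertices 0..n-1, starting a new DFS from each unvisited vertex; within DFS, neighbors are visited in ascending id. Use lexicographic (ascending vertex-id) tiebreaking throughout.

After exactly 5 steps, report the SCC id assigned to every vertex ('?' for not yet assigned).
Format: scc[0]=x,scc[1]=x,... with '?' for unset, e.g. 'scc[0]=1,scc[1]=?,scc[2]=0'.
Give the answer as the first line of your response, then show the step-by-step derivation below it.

scc[0]=1,scc[1]=1,scc[2]=?,scc[3]=2,scc[4]=0,scc[5]=3

step 1: low=(low[0]=0,low[1]=0,low[2]=?,low[3]=?,low[4]=?,low[5]=?); scc=(scc[0]=?,scc[1]=?,scc[2]=?,scc[3]=?,scc[4]=?,scc[5]=?)
step 2: low=(low[0]=0,low[1]=0,low[2]=?,low[3]=?,low[4]=2,low[5]=?); scc=(scc[0]=?,scc[1]=?,scc[2]=?,scc[3]=?,scc[4]=0,scc[5]=?)
step 3: low=(low[0]=0,low[1]=0,low[2]=?,low[3]=?,low[4]=2,low[5]=?); scc=(scc[0]=1,scc[1]=1,scc[2]=?,scc[3]=?,scc[4]=0,scc[5]=?)
step 4: low=(low[0]=0,low[1]=0,low[2]=3,low[3]=5,low[4]=2,low[5]=4); scc=(scc[0]=1,scc[1]=1,scc[2]=?,scc[3]=2,scc[4]=0,scc[5]=?)
step 5: low=(low[0]=0,low[1]=0,low[2]=3,low[3]=5,low[4]=2,low[5]=4); scc=(scc[0]=1,scc[1]=1,scc[2]=?,scc[3]=2,scc[4]=0,scc[5]=3)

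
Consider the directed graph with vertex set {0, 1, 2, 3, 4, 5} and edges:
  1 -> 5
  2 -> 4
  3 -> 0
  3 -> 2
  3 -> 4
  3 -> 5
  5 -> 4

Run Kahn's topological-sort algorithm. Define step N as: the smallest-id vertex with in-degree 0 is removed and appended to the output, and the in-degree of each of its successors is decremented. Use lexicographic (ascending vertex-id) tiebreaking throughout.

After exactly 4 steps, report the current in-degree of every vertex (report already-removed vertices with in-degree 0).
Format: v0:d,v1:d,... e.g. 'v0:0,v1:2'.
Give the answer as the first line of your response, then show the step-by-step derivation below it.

v0:0,v1:0,v2:0,v3:0,v4:1,v5:0

step 1: output 1; order=[1]; indeg=(1,0,1,0,3,1)
step 2: output 3; order=[1,3]; indeg=(0,0,0,0,2,0)
step 3: output 0; order=[1,3,0]; indeg=(0,0,0,0,2,0)
step 4: output 2; order=[1,3,0,2]; indeg=(0,0,0,0,1,0)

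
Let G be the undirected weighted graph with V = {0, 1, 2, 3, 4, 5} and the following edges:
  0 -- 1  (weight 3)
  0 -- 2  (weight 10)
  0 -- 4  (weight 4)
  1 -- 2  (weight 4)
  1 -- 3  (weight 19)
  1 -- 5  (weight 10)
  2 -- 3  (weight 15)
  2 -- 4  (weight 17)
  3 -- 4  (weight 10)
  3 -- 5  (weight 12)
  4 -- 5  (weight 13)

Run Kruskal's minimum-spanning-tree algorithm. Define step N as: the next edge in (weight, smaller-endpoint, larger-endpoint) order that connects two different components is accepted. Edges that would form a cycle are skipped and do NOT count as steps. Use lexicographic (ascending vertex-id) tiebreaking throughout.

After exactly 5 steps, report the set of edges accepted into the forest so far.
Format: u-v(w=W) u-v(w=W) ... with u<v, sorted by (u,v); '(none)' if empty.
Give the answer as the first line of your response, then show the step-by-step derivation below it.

0-1(w=3) 0-4(w=4) 1-2(w=4) 1-5(w=10) 3-4(w=10)

step 1: add edge 0-1 (w=3); MST = {0-1(w=3)}
step 2: add edge 0-4 (w=4); MST = {0-1(w=3) 0-4(w=4)}
step 3: add edge 1-2 (w=4); MST = {0-1(w=3) 0-4(w=4) 1-2(w=4)}
step 4: add edge 1-5 (w=10); MST = {0-1(w=3) 0-4(w=4) 1-2(w=4) 1-5(w=10)}
step 5: add edge 3-4 (w=10); MST = {0-1(w=3) 0-4(w=4) 1-2(w=4) 1-5(w=10) 3-4(w=10)}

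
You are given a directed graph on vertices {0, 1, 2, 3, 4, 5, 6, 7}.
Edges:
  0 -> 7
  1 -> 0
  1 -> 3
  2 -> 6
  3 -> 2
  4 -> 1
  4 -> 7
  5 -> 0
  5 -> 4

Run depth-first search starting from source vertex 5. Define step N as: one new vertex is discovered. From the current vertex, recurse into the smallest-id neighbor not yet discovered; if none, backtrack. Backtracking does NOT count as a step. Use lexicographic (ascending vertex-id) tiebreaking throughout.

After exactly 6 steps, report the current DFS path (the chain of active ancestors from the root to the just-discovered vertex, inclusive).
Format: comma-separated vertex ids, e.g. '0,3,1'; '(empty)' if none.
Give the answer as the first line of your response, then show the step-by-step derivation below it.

5,4,1,3

step 1: discover 5; path=5; order=5
step 2: discover 0; path=5>0; order=5,0
step 3: discover 7; path=5>0>7; order=5,0,7
step 4: discover 4; path=5>4; order=5,0,7,4
step 5: discover 1; path=5>4>1; order=5,0,7,4,1
step 6: discover 3; path=5>4>1>3; order=5,0,7,4,1,3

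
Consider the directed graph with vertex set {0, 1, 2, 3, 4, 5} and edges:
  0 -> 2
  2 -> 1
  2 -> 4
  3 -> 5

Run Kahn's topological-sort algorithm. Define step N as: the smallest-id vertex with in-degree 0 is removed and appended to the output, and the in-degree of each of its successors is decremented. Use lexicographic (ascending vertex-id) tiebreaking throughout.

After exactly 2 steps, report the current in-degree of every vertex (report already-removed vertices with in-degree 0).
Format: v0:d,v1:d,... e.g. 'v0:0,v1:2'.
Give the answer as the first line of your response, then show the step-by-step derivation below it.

v0:0,v1:0,v2:0,v3:0,v4:0,v5:1

step 1: output 0; order=[0]; indeg=(0,1,0,0,1,1)
step 2: output 2; order=[0,2]; indeg=(0,0,0,0,0,1)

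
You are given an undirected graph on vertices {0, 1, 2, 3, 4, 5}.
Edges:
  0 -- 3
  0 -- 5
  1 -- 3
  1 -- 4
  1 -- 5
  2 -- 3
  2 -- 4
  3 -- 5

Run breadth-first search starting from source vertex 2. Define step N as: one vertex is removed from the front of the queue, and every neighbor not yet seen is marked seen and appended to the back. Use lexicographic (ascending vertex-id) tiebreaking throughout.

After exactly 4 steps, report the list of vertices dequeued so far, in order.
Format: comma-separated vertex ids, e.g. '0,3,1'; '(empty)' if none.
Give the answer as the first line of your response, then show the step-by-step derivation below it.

2,3,4,0

step 1: dequeue 2; queue=[3,4]; order=2
step 2: dequeue 3; queue=[4,0,1,5]; order=2,3
step 3: dequeue 4; queue=[0,1,5]; order=2,3,4
step 4: dequeue 0; queue=[1,5]; order=2,3,4,0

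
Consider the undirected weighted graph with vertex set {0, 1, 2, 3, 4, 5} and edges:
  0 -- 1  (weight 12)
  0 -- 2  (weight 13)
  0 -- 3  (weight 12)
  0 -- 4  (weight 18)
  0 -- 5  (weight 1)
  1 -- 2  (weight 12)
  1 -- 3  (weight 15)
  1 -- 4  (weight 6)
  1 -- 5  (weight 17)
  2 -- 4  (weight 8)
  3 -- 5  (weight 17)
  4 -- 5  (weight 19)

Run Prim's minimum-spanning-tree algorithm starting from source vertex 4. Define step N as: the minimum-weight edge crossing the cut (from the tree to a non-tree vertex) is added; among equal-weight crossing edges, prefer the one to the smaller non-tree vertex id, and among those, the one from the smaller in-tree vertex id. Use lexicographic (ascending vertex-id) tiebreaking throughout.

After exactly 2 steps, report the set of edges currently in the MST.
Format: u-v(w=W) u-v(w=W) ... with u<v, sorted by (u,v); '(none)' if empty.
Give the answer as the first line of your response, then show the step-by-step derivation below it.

1-4(w=6) 2-4(w=8)

step 1: add edge 1-4 (w=6); MST = {1-4(w=6)}
step 2: add edge 2-4 (w=8); MST = {1-4(w=6) 2-4(w=8)}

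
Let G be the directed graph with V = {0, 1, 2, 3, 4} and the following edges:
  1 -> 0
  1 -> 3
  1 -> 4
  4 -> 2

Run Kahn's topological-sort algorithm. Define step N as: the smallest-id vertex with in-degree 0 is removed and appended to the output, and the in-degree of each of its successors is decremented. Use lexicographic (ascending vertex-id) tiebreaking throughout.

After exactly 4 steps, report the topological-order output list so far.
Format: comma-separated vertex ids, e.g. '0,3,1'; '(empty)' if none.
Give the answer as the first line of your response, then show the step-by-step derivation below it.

1,0,3,4

step 1: output 1; order=[1]; indeg=(0,0,1,0,0)
step 2: output 0; order=[1,0]; indeg=(0,0,1,0,0)
step 3: output 3; order=[1,0,3]; indeg=(0,0,1,0,0)
step 4: output 4; order=[1,0,3,4]; indeg=(0,0,0,0,0)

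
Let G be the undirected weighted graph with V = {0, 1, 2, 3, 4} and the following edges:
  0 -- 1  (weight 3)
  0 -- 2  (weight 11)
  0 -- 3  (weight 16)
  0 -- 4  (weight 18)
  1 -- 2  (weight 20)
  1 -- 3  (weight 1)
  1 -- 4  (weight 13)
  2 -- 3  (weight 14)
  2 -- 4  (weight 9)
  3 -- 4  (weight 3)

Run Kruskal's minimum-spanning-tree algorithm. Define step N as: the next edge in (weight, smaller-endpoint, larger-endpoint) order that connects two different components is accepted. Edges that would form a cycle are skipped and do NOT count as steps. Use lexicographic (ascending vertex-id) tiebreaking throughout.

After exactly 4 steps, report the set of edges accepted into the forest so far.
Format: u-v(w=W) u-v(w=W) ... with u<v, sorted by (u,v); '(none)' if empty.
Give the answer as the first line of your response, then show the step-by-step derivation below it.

0-1(w=3) 1-3(w=1) 2-4(w=9) 3-4(w=3)

step 1: add edge 1-3 (w=1); MST = {1-3(w=1)}
step 2: add edge 0-1 (w=3); MST = {0-1(w=3) 1-3(w=1)}
step 3: add edge 3-4 (w=3); MST = {0-1(w=3) 1-3(w=1) 3-4(w=3)}
step 4: add edge 2-4 (w=9); MST = {0-1(w=3) 1-3(w=1) 2-4(w=9) 3-4(w=3)}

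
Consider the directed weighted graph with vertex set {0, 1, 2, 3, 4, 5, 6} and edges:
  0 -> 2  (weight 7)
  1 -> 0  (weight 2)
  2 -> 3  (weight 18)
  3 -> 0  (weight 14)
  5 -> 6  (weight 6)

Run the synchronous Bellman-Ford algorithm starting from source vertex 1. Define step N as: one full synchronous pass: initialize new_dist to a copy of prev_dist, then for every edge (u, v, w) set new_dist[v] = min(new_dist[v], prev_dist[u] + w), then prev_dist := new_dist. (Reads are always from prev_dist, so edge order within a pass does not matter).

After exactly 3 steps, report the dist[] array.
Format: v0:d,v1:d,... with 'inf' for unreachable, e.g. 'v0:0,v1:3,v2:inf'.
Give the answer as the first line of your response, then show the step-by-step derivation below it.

v0:2,v1:0,v2:9,v3:27,v4:inf,v5:inf,v6:inf

step 1: dist = v0:2,v1:0,v2:inf,v3:inf,v4:inf,v5:inf,v6:inf
step 2: dist = v0:2,v1:0,v2:9,v3:inf,v4:inf,v5:inf,v6:inf
step 3: dist = v0:2,v1:0,v2:9,v3:27,v4:inf,v5:inf,v6:inf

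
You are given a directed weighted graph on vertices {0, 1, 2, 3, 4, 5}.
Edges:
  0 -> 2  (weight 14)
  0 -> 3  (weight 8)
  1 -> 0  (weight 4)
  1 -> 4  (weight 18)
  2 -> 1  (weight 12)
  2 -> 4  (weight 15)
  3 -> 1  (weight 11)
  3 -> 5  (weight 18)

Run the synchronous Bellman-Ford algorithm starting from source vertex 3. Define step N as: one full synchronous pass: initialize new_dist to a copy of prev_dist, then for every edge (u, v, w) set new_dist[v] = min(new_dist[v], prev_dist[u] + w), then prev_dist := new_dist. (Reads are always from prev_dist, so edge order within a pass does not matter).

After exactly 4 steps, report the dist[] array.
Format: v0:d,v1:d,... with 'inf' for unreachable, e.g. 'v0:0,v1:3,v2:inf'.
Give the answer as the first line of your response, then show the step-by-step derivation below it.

v0:15,v1:11,v2:29,v3:0,v4:29,v5:18

step 1: dist = v0:inf,v1:11,v2:inf,v3:0,v4:inf,v5:18
step 2: dist = v0:15,v1:11,v2:inf,v3:0,v4:29,v5:18
step 3: dist = v0:15,v1:11,v2:29,v3:0,v4:29,v5:18
step 4: dist = v0:15,v1:11,v2:29,v3:0,v4:29,v5:18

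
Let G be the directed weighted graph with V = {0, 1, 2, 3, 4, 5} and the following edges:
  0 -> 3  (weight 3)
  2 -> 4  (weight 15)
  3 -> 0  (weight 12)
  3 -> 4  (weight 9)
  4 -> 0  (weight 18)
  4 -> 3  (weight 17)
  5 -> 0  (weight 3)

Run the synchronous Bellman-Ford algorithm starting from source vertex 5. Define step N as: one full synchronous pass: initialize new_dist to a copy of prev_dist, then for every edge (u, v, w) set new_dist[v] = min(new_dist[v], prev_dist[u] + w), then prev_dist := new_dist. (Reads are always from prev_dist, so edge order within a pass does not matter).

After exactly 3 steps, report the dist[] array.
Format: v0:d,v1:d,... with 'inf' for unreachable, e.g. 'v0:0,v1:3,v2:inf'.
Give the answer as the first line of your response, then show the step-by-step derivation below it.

v0:3,v1:inf,v2:inf,v3:6,v4:15,v5:0

step 1: dist = v0:3,v1:inf,v2:inf,v3:inf,v4:inf,v5:0
step 2: dist = v0:3,v1:inf,v2:inf,v3:6,v4:inf,v5:0
step 3: dist = v0:3,v1:inf,v2:inf,v3:6,v4:15,v5:0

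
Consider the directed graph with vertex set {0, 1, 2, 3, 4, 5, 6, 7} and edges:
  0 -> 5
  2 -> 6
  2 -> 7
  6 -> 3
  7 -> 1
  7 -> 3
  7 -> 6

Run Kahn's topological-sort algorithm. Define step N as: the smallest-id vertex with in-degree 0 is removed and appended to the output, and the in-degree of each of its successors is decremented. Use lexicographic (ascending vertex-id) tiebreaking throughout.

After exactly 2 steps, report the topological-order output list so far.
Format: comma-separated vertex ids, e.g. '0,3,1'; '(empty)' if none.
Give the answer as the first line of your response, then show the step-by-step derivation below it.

0,2

step 1: output 0; order=[0]; indeg=(0,1,0,2,0,0,2,1)
step 2: output 2; order=[0,2]; indeg=(0,1,0,2,0,0,1,0)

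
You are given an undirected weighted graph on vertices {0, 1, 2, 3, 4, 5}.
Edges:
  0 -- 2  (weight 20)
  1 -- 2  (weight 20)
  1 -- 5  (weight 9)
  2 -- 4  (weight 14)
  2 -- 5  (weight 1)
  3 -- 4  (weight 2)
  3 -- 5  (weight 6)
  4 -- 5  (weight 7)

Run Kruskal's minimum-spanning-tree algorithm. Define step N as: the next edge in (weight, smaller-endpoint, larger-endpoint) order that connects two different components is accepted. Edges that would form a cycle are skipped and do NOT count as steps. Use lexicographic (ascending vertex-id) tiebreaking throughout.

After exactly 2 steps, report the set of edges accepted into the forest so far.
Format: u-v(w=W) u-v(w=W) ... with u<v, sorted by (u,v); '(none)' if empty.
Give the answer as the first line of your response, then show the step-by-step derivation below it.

2-5(w=1) 3-4(w=2)

step 1: add edge 2-5 (w=1); MST = {2-5(w=1)}
step 2: add edge 3-4 (w=2); MST = {2-5(w=1) 3-4(w=2)}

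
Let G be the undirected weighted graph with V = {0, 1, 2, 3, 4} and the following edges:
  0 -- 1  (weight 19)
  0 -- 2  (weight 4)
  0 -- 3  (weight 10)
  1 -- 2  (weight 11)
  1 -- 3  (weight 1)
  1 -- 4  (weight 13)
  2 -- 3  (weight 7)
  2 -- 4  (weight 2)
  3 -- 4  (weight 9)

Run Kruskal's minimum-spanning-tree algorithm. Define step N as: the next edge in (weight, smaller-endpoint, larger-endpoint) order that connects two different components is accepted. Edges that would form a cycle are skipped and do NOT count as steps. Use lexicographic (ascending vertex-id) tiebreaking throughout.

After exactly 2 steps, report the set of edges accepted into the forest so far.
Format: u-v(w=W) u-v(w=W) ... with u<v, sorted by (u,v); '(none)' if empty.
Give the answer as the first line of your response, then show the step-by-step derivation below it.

1-3(w=1) 2-4(w=2)

step 1: add edge 1-3 (w=1); MST = {1-3(w=1)}
step 2: add edge 2-4 (w=2); MST = {1-3(w=1) 2-4(w=2)}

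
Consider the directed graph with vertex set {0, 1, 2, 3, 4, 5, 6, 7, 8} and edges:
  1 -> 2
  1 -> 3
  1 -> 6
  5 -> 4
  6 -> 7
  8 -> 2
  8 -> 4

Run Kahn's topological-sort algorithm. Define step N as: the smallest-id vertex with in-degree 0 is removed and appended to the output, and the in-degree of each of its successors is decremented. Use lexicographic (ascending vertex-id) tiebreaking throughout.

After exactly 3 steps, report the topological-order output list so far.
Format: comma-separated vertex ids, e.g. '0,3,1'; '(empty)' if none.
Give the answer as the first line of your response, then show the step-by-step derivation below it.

0,1,3

step 1: output 0; order=[0]; indeg=(0,0,2,1,2,0,1,1,0)
step 2: output 1; order=[0,1]; indeg=(0,0,1,0,2,0,0,1,0)
step 3: output 3; order=[0,1,3]; indeg=(0,0,1,0,2,0,0,1,0)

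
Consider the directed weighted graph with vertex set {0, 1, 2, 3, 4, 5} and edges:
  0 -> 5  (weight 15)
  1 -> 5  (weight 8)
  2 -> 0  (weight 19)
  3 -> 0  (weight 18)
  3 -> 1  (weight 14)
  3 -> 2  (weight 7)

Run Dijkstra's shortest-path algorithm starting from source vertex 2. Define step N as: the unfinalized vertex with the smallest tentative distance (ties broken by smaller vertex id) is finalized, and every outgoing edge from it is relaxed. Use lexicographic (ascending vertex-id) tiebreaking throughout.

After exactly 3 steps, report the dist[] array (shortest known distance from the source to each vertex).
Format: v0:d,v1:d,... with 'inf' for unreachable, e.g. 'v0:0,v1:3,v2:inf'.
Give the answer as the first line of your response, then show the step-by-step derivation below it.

v0:19,v1:inf,v2:0,v3:inf,v4:inf,v5:34

step 1: dist = v0:19,v1:inf,v2:0,v3:inf,v4:inf,v5:inf
step 2: dist = v0:19,v1:inf,v2:0,v3:inf,v4:inf,v5:34
step 3: dist = v0:19,v1:inf,v2:0,v3:inf,v4:inf,v5:34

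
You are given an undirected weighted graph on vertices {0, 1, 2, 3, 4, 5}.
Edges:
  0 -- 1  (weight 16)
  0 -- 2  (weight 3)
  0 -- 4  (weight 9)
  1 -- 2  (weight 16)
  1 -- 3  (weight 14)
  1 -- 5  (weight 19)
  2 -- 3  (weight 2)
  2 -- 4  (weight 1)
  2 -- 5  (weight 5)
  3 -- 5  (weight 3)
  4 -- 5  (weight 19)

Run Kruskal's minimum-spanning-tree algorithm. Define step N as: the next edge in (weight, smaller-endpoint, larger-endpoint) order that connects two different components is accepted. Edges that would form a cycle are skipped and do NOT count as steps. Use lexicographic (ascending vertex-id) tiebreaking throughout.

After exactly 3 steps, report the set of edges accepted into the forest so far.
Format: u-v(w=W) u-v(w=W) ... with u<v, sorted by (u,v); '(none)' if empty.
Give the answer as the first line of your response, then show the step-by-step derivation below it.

0-2(w=3) 2-3(w=2) 2-4(w=1)

step 1: add edge 2-4 (w=1); MST = {2-4(w=1)}
step 2: add edge 2-3 (w=2); MST = {2-3(w=2) 2-4(w=1)}
step 3: add edge 0-2 (w=3); MST = {0-2(w=3) 2-3(w=2) 2-4(w=1)}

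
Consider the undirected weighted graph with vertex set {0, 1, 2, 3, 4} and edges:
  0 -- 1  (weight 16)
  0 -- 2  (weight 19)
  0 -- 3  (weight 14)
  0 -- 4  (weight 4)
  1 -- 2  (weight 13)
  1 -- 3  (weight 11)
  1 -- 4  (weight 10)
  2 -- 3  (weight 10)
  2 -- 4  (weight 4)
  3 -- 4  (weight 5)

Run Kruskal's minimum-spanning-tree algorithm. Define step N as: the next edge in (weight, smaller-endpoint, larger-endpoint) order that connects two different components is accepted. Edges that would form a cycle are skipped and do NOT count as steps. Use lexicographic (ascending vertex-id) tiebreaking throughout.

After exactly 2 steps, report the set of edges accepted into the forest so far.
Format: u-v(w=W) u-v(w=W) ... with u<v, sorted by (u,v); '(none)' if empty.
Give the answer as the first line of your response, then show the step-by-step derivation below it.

0-4(w=4) 2-4(w=4)

step 1: add edge 0-4 (w=4); MST = {0-4(w=4)}
step 2: add edge 2-4 (w=4); MST = {0-4(w=4) 2-4(w=4)}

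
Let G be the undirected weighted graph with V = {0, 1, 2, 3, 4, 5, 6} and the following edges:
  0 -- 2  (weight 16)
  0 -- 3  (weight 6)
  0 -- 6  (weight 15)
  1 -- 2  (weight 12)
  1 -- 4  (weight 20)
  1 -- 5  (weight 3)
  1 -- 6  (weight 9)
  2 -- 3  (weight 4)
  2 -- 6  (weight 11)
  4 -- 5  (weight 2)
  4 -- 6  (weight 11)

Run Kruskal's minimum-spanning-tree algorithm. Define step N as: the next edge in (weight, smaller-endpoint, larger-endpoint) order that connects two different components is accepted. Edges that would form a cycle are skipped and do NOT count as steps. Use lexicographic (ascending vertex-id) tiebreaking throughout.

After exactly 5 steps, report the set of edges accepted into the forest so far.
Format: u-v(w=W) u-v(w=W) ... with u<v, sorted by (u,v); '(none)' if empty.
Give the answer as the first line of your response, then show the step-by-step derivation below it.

0-3(w=6) 1-5(w=3) 1-6(w=9) 2-3(w=4) 4-5(w=2)

step 1: add edge 4-5 (w=2); MST = {4-5(w=2)}
step 2: add edge 1-5 (w=3); MST = {1-5(w=3) 4-5(w=2)}
step 3: add edge 2-3 (w=4); MST = {1-5(w=3) 2-3(w=4) 4-5(w=2)}
step 4: add edge 0-3 (w=6); MST = {0-3(w=6) 1-5(w=3) 2-3(w=4) 4-5(w=2)}
step 5: add edge 1-6 (w=9); MST = {0-3(w=6) 1-5(w=3) 1-6(w=9) 2-3(w=4) 4-5(w=2)}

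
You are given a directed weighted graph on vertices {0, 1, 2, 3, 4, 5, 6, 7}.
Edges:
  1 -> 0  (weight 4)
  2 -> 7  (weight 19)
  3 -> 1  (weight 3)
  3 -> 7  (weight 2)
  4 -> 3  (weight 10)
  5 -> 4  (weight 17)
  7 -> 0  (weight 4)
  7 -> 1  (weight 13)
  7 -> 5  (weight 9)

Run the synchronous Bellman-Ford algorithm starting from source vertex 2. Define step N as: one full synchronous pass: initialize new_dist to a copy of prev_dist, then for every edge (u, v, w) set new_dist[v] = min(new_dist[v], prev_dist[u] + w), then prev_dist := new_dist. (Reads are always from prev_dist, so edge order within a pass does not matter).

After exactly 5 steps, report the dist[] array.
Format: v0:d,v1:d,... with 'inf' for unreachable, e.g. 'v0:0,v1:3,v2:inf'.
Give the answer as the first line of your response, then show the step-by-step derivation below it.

v0:23,v1:32,v2:0,v3:55,v4:45,v5:28,v6:inf,v7:19

step 1: dist = v0:inf,v1:inf,v2:0,v3:inf,v4:inf,v5:inf,v6:inf,v7:19
step 2: dist = v0:23,v1:32,v2:0,v3:inf,v4:inf,v5:28,v6:inf,v7:19
step 3: dist = v0:23,v1:32,v2:0,v3:inf,v4:45,v5:28,v6:inf,v7:19
step 4: dist = v0:23,v1:32,v2:0,v3:55,v4:45,v5:28,v6:inf,v7:19
step 5: dist = v0:23,v1:32,v2:0,v3:55,v4:45,v5:28,v6:inf,v7:19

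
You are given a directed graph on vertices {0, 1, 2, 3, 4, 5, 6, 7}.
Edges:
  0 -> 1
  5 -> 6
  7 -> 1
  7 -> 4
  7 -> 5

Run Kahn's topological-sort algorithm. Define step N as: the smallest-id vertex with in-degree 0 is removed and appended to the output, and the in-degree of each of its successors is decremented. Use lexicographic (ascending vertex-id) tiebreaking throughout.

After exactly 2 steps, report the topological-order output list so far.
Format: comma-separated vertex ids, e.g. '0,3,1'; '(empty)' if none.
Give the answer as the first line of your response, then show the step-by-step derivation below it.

0,2

step 1: output 0; order=[0]; indeg=(0,1,0,0,1,1,1,0)
step 2: output 2; order=[0,2]; indeg=(0,1,0,0,1,1,1,0)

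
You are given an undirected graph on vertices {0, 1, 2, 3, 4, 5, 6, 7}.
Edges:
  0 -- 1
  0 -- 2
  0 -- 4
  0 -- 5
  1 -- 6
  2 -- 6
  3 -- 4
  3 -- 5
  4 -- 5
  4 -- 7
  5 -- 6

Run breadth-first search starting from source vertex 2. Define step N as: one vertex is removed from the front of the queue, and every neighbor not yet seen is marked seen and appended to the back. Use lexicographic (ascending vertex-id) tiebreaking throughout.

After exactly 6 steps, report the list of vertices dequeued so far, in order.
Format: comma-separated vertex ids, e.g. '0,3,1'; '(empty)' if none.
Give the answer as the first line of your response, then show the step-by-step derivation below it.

2,0,6,1,4,5

step 1: dequeue 2; queue=[0,6]; order=2
step 2: dequeue 0; queue=[6,1,4,5]; order=2,0
step 3: dequeue 6; queue=[1,4,5]; order=2,0,6
step 4: dequeue 1; queue=[4,5]; order=2,0,6,1
step 5: dequeue 4; queue=[5,3,7]; order=2,0,6,1,4
step 6: dequeue 5; queue=[3,7]; order=2,0,6,1,4,5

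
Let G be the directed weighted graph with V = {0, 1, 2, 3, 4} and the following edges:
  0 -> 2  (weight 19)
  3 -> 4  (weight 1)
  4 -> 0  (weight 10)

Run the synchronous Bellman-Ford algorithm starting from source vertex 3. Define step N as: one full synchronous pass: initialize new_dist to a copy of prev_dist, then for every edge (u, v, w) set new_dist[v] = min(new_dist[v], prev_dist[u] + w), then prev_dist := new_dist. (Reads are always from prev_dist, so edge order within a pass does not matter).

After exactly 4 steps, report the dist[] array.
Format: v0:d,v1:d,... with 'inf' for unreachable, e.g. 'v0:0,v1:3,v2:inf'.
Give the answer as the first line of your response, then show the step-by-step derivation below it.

v0:11,v1:inf,v2:30,v3:0,v4:1

step 1: dist = v0:inf,v1:inf,v2:inf,v3:0,v4:1
step 2: dist = v0:11,v1:inf,v2:inf,v3:0,v4:1
step 3: dist = v0:11,v1:inf,v2:30,v3:0,v4:1
step 4: dist = v0:11,v1:inf,v2:30,v3:0,v4:1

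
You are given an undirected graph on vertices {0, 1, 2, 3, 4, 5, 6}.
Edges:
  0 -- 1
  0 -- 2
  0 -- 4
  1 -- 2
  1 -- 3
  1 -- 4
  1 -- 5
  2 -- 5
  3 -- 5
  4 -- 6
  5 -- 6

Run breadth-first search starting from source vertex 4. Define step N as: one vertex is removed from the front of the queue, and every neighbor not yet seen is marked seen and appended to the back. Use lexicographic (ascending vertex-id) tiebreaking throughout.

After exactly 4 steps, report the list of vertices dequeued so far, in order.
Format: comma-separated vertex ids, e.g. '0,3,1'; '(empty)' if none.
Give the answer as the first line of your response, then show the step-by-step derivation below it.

4,0,1,6

step 1: dequeue 4; queue=[0,1,6]; order=4
step 2: dequeue 0; queue=[1,6,2]; order=4,0
step 3: dequeue 1; queue=[6,2,3,5]; order=4,0,1
step 4: dequeue 6; queue=[2,3,5]; order=4,0,1,6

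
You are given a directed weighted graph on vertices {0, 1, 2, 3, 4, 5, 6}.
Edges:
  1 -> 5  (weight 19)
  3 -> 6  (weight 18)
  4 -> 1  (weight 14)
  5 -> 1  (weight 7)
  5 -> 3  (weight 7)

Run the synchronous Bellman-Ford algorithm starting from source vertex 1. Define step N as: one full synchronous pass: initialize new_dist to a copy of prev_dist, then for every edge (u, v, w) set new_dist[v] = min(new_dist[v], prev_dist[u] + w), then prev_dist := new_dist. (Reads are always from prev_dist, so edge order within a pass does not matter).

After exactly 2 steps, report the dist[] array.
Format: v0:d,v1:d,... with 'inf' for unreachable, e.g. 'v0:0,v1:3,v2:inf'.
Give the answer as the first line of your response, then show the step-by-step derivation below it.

v0:inf,v1:0,v2:inf,v3:26,v4:inf,v5:19,v6:inf

step 1: dist = v0:inf,v1:0,v2:inf,v3:inf,v4:inf,v5:19,v6:inf
step 2: dist = v0:inf,v1:0,v2:inf,v3:26,v4:inf,v5:19,v6:inf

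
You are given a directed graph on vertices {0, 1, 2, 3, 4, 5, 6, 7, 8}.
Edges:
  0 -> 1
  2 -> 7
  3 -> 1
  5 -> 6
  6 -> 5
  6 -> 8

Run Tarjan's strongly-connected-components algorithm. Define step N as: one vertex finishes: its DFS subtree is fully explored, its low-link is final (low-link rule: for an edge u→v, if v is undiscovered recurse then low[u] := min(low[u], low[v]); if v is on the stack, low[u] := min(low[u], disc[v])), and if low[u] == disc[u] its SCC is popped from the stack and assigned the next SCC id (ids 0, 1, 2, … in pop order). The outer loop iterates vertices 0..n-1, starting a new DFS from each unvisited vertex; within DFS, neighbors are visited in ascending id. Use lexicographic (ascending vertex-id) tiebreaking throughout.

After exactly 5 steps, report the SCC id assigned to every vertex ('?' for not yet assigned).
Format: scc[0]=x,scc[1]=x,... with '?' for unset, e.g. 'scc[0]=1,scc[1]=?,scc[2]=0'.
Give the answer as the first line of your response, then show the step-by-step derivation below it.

scc[0]=1,scc[1]=0,scc[2]=3,scc[3]=4,scc[4]=?,scc[5]=?,scc[6]=?,scc[7]=2,scc[8]=?

step 1: low=(low[0]=0,low[1]=1,low[2]=?,low[3]=?,low[4]=?,low[5]=?,low[6]=?,low[7]=?,low[8]=?); scc=(scc[0]=?,scc[1]=0,scc[2]=?,scc[3]=?,scc[4]=?,scc[5]=?,scc[6]=?,scc[7]=?,scc[8]=?)
step 2: low=(low[0]=0,low[1]=1,low[2]=?,low[3]=?,low[4]=?,low[5]=?,low[6]=?,low[7]=?,low[8]=?); scc=(scc[0]=1,scc[1]=0,scc[2]=?,scc[3]=?,scc[4]=?,scc[5]=?,scc[6]=?,scc[7]=?,scc[8]=?)
step 3: low=(low[0]=0,low[1]=1,low[2]=2,low[3]=?,low[4]=?,low[5]=?,low[6]=?,low[7]=3,low[8]=?); scc=(scc[0]=1,scc[1]=0,scc[2]=?,scc[3]=?,scc[4]=?,scc[5]=?,scc[6]=?,scc[7]=2,scc[8]=?)
step 4: low=(low[0]=0,low[1]=1,low[2]=2,low[3]=?,low[4]=?,low[5]=?,low[6]=?,low[7]=3,low[8]=?); scc=(scc[0]=1,scc[1]=0,scc[2]=3,scc[3]=?,scc[4]=?,scc[5]=?,scc[6]=?,scc[7]=2,scc[8]=?)
step 5: low=(low[0]=0,low[1]=1,low[2]=2,low[3]=4,low[4]=?,low[5]=?,low[6]=?,low[7]=3,low[8]=?); scc=(scc[0]=1,scc[1]=0,scc[2]=3,scc[3]=4,scc[4]=?,scc[5]=?,scc[6]=?,scc[7]=2,scc[8]=?)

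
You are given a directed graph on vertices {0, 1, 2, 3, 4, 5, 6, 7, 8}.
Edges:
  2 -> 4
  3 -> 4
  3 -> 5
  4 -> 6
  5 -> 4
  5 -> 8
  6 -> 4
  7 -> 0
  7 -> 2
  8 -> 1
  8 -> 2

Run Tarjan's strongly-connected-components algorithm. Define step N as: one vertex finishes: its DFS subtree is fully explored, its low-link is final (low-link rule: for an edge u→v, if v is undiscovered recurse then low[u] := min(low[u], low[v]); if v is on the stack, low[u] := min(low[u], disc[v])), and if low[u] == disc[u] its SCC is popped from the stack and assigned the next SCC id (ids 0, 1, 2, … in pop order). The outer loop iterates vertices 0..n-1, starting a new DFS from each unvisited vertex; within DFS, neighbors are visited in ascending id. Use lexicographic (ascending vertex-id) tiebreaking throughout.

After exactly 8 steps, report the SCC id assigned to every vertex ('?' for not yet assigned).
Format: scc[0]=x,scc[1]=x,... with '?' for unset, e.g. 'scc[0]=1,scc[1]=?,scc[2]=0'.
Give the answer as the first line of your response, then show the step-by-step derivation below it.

scc[0]=0,scc[1]=1,scc[2]=3,scc[3]=6,scc[4]=2,scc[5]=5,scc[6]=2,scc[7]=?,scc[8]=4

step 1: low=(low[0]=0,low[1]=?,low[2]=?,low[3]=?,low[4]=?,low[5]=?,low[6]=?,low[7]=?,low[8]=?); scc=(scc[0]=0,scc[1]=?,scc[2]=?,scc[3]=?,scc[4]=?,scc[5]=?,scc[6]=?,scc[7]=?,scc[8]=?)
step 2: low=(low[0]=0,low[1]=1,low[2]=?,low[3]=?,low[4]=?,low[5]=?,low[6]=?,low[7]=?,low[8]=?); scc=(scc[0]=0,scc[1]=1,scc[2]=?,scc[3]=?,scc[4]=?,scc[5]=?,scc[6]=?,scc[7]=?,scc[8]=?)
step 3: low=(low[0]=0,low[1]=1,low[2]=2,low[3]=?,low[4]=3,low[5]=?,low[6]=3,low[7]=?,low[8]=?); scc=(scc[0]=0,scc[1]=1,scc[2]=?,scc[3]=?,scc[4]=?,scc[5]=?,scc[6]=?,scc[7]=?,scc[8]=?)
step 4: low=(low[0]=0,low[1]=1,low[2]=2,low[3]=?,low[4]=3,low[5]=?,low[6]=3,low[7]=?,low[8]=?); scc=(scc[0]=0,scc[1]=1,scc[2]=?,scc[3]=?,scc[4]=2,scc[5]=?,scc[6]=2,scc[7]=?,scc[8]=?)
step 5: low=(low[0]=0,low[1]=1,low[2]=2,low[3]=?,low[4]=3,low[5]=?,low[6]=3,low[7]=?,low[8]=?); scc=(scc[0]=0,scc[1]=1,scc[2]=3,scc[3]=?,scc[4]=2,scc[5]=?,scc[6]=2,scc[7]=?,scc[8]=?)
step 6: low=(low[0]=0,low[1]=1,low[2]=2,low[3]=5,low[4]=3,low[5]=6,low[6]=3,low[7]=?,low[8]=7); scc=(scc[0]=0,scc[1]=1,scc[2]=3,scc[3]=?,scc[4]=2,scc[5]=?,scc[6]=2,scc[7]=?,scc[8]=4)
step 7: low=(low[0]=0,low[1]=1,low[2]=2,low[3]=5,low[4]=3,low[5]=6,low[6]=3,low[7]=?,low[8]=7); scc=(scc[0]=0,scc[1]=1,scc[2]=3,scc[3]=?,scc[4]=2,scc[5]=5,scc[6]=2,scc[7]=?,scc[8]=4)
step 8: low=(low[0]=0,low[1]=1,low[2]=2,low[3]=5,low[4]=3,low[5]=6,low[6]=3,low[7]=?,low[8]=7); scc=(scc[0]=0,scc[1]=1,scc[2]=3,scc[3]=6,scc[4]=2,scc[5]=5,scc[6]=2,scc[7]=?,scc[8]=4)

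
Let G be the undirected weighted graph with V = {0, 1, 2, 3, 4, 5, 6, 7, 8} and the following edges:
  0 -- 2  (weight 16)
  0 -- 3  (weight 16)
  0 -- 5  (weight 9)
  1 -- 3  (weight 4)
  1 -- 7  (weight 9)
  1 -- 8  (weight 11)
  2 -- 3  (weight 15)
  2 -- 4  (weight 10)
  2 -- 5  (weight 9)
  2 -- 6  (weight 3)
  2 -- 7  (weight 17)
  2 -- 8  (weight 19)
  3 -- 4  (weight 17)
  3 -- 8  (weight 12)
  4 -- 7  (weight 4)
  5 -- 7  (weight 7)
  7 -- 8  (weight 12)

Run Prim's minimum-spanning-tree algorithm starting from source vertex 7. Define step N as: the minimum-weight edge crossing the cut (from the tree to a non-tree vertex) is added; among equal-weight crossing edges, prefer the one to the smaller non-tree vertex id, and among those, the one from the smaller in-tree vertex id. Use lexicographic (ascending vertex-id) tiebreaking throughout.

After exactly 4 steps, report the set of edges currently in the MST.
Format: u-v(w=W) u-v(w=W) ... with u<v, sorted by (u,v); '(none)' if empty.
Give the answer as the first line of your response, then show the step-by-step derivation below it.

0-5(w=9) 1-7(w=9) 4-7(w=4) 5-7(w=7)

step 1: add edge 4-7 (w=4); MST = {4-7(w=4)}
step 2: add edge 5-7 (w=7); MST = {4-7(w=4) 5-7(w=7)}
step 3: add edge 0-5 (w=9); MST = {0-5(w=9) 4-7(w=4) 5-7(w=7)}
step 4: add edge 1-7 (w=9); MST = {0-5(w=9) 1-7(w=9) 4-7(w=4) 5-7(w=7)}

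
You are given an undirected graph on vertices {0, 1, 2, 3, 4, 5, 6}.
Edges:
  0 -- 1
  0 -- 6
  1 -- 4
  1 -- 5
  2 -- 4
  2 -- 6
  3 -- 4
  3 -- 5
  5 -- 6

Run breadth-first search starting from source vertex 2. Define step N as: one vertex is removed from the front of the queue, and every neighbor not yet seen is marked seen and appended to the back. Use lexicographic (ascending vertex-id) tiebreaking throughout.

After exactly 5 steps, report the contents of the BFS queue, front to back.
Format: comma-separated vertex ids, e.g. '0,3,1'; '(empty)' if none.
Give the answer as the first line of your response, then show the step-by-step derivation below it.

0,5

step 1: dequeue 2; queue=[4,6]; order=2
step 2: dequeue 4; queue=[6,1,3]; order=2,4
step 3: dequeue 6; queue=[1,3,0,5]; order=2,4,6
step 4: dequeue 1; queue=[3,0,5]; order=2,4,6,1
step 5: dequeue 3; queue=[0,5]; order=2,4,6,1,3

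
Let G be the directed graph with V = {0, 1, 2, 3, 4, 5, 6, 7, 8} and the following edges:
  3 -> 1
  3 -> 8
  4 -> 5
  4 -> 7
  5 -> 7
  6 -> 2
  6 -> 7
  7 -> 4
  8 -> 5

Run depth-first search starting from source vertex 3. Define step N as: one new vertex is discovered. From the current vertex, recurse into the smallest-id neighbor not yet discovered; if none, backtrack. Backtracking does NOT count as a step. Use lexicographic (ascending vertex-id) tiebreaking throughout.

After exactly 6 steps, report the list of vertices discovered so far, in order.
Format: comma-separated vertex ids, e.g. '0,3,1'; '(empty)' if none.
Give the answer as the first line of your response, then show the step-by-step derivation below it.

3,1,8,5,7,4

step 1: discover 3; path=3; order=3
step 2: discover 1; path=3>1; order=3,1
step 3: discover 8; path=3>8; order=3,1,8
step 4: discover 5; path=3>8>5; order=3,1,8,5
step 5: discover 7; path=3>8>5>7; order=3,1,8,5,7
step 6: discover 4; path=3>8>5>7>4; order=3,1,8,5,7,4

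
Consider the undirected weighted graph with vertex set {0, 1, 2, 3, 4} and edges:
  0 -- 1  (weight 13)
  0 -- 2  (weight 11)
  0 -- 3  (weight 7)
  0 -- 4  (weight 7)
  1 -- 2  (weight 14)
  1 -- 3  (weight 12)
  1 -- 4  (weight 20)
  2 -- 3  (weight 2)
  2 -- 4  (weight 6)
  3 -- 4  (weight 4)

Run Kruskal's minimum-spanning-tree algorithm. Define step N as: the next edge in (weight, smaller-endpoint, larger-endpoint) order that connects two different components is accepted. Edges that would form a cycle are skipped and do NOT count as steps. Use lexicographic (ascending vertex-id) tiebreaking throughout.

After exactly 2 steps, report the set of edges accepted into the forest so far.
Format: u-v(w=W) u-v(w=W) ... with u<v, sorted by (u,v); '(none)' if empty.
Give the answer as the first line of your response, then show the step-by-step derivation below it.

2-3(w=2) 3-4(w=4)

step 1: add edge 2-3 (w=2); MST = {2-3(w=2)}
step 2: add edge 3-4 (w=4); MST = {2-3(w=2) 3-4(w=4)}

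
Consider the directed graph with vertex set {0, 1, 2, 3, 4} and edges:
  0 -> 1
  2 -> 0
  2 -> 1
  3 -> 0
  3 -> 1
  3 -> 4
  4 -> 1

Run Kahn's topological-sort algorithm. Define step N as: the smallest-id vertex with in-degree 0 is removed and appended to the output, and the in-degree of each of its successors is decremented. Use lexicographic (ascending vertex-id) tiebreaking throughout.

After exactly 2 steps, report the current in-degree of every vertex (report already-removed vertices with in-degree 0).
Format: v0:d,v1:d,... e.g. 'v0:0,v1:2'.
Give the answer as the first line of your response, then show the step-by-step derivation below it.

v0:0,v1:2,v2:0,v3:0,v4:0

step 1: output 2; order=[2]; indeg=(1,3,0,0,1)
step 2: output 3; order=[2,3]; indeg=(0,2,0,0,0)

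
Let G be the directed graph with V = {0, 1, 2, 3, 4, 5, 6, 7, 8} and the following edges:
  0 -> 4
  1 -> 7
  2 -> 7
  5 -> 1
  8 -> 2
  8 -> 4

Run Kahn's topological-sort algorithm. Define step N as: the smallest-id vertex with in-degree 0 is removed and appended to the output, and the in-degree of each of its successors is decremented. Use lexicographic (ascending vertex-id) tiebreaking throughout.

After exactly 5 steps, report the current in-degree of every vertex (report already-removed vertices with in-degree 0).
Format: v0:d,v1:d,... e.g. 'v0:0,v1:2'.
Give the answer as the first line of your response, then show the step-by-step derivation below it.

v0:0,v1:0,v2:1,v3:0,v4:1,v5:0,v6:0,v7:1,v8:0

step 1: output 0; order=[0]; indeg=(0,1,1,0,1,0,0,2,0)
step 2: output 3; order=[0,3]; indeg=(0,1,1,0,1,0,0,2,0)
step 3: output 5; order=[0,3,5]; indeg=(0,0,1,0,1,0,0,2,0)
step 4: output 1; order=[0,3,5,1]; indeg=(0,0,1,0,1,0,0,1,0)
step 5: output 6; order=[0,3,5,1,6]; indeg=(0,0,1,0,1,0,0,1,0)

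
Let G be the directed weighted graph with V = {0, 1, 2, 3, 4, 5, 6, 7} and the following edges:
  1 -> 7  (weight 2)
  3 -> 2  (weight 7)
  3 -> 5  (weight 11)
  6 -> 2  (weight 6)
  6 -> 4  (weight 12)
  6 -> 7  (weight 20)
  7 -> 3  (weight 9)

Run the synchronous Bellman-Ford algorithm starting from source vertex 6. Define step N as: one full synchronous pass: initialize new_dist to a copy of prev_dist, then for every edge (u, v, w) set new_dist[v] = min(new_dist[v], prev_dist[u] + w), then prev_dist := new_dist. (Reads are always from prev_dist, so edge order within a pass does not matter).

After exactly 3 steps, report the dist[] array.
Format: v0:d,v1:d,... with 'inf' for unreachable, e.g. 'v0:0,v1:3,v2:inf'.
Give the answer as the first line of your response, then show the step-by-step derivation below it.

v0:inf,v1:inf,v2:6,v3:29,v4:12,v5:40,v6:0,v7:20

step 1: dist = v0:inf,v1:inf,v2:6,v3:inf,v4:12,v5:inf,v6:0,v7:20
step 2: dist = v0:inf,v1:inf,v2:6,v3:29,v4:12,v5:inf,v6:0,v7:20
step 3: dist = v0:inf,v1:inf,v2:6,v3:29,v4:12,v5:40,v6:0,v7:20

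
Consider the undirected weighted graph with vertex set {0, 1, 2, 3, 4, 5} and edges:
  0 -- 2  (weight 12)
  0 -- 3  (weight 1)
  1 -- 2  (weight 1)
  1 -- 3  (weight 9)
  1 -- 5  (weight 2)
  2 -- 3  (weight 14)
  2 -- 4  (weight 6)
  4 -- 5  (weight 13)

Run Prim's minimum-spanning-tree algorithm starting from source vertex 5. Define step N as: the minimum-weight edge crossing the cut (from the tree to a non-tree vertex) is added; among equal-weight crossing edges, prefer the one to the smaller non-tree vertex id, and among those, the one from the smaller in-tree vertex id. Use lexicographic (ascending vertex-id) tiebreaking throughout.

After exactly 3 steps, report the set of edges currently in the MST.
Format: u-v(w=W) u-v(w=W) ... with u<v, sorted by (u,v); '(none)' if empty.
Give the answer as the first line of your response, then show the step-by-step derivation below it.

1-2(w=1) 1-5(w=2) 2-4(w=6)

step 1: add edge 1-5 (w=2); MST = {1-5(w=2)}
step 2: add edge 1-2 (w=1); MST = {1-2(w=1) 1-5(w=2)}
step 3: add edge 2-4 (w=6); MST = {1-2(w=1) 1-5(w=2) 2-4(w=6)}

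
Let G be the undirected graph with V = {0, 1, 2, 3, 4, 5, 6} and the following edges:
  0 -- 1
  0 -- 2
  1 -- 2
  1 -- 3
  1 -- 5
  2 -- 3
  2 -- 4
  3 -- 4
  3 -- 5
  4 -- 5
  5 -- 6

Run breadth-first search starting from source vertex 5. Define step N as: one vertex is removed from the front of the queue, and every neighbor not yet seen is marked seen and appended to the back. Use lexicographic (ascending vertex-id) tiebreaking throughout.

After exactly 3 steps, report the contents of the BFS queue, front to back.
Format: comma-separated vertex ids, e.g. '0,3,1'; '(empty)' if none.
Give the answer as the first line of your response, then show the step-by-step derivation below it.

4,6,0,2

step 1: dequeue 5; queue=[1,3,4,6]; order=5
step 2: dequeue 1; queue=[3,4,6,0,2]; order=5,1
step 3: dequeue 3; queue=[4,6,0,2]; order=5,1,3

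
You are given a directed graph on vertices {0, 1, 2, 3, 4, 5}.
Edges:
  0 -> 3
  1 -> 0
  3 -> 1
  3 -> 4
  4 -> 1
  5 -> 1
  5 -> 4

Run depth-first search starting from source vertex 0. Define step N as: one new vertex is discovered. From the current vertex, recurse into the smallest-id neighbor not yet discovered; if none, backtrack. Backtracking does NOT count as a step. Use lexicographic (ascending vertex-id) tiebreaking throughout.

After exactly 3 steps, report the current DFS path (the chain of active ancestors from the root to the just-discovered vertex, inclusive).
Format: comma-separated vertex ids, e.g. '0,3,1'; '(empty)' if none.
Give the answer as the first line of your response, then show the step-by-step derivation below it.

0,3,1

step 1: discover 0; path=0; order=0
step 2: discover 3; path=0>3; order=0,3
step 3: discover 1; path=0>3>1; order=0,3,1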